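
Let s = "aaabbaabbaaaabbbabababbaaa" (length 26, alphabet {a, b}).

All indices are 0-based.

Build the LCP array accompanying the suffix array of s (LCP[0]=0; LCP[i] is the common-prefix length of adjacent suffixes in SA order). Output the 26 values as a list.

rank→(start, suffix):
  0 → (25, 'a')
  1 → (24, 'aa')
  2 → (23, 'aaa')
  3 → (9, 'aaaabbbabababbaaa')
  4 → (0, 'aaabbaabbaaaabbbabababbaaa')
  5 → (10, 'aaabbbabababbaaa')
  6 → (5, 'aabbaaaabbbabababbaaa')
  7 → (1, 'aabbaabbaaaabbbabababbaaa')
  8 → (11, 'aabbbabababbaaa')
  9 → (16, 'abababbaaa')
  10 → (18, 'ababbaaa')
  11 → (20, 'abbaaa')
  12 → (6, 'abbaaaabbbabababbaaa')
  13 → (2, 'abbaabbaaaabbbabababbaaa')
  14 → (12, 'abbbabababbaaa')
  15 → (22, 'baaa')
  16 → (8, 'baaaabbbabababbaaa')
  17 → (4, 'baabbaaaabbbabababbaaa')
  18 → (15, 'babababbaaa')
  19 → (17, 'bababbaaa')
  20 → (19, 'babbaaa')
  21 → (21, 'bbaaa')
  22 → (7, 'bbaaaabbbabababbaaa')
  23 → (3, 'bbaabbaaaabbbabababbaaa')
  24 → (14, 'bbabababbaaa')
  25 → (13, 'bbbabababbaaa')

SA = [25, 24, 23, 9, 0, 10, 5, 1, 11, 16, 18, 20, 6, 2, 12, 22, 8, 4, 15, 17, 19, 21, 7, 3, 14, 13]
[i] adj suffixes → lcp
  [1] 25/24 → 1 ('a')
  [2] 24/23 → 2 ('aa')
  [3] 23/9 → 3 ('aaa')
  [4] 9/0 → 3 ('aaa')
  [5] 0/10 → 5 ('aaabb')
  [6] 10/5 → 2 ('aa')
  [7] 5/1 → 6 ('aabbaa')
  [8] 1/11 → 4 ('aabb')
  [9] 11/16 → 1 ('a')
  [10] 16/18 → 4 ('abab')
  [11] 18/20 → 2 ('ab')
  [12] 20/6 → 6 ('abbaaa')
  [13] 6/2 → 5 ('abbaa')
  [14] 2/12 → 3 ('abb')
  [15] 12/22 → 0 ('')
  [16] 22/8 → 4 ('baaa')
  [17] 8/4 → 3 ('baa')
  [18] 4/15 → 2 ('ba')
  [19] 15/17 → 5 ('babab')
  [20] 17/19 → 3 ('bab')
  [21] 19/21 → 1 ('b')
  [22] 21/7 → 5 ('bbaaa')
  [23] 7/3 → 4 ('bbaa')
  [24] 3/14 → 3 ('bba')
  [25] 14/13 → 2 ('bb')

[0, 1, 2, 3, 3, 5, 2, 6, 4, 1, 4, 2, 6, 5, 3, 0, 4, 3, 2, 5, 3, 1, 5, 4, 3, 2]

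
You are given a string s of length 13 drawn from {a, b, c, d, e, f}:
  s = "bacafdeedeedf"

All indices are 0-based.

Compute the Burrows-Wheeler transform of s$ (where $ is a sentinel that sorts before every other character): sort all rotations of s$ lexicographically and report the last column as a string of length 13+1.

rank  rotation        last
    0  $bacafdeedeedf  f
    1  acafdeedeedf$b  b
    2  afdeedeedf$bac  c
    3  bacafdeedeedf$  $
    4  cafdeedeedf$ba  a
    5  deedeedf$bacaf  f
    6  deedf$bacafdee  e
    7  df$bacafdeedee  e
    8  edeedf$bacafde  e
    9  edf$bacafdeede  e
   10  eedeedf$bacafd  d
   11  eedf$bacafdeed  d
   12  f$bacafdeedeed  d
   13  fdeedeedf$baca  a

fbc$afeeeeddda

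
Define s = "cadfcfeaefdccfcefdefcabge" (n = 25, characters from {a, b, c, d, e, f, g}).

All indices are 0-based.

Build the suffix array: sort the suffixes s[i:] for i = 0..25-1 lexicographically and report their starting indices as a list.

[21, 1, 7, 22, 20, 0, 11, 14, 12, 4, 10, 17, 2, 24, 6, 18, 8, 15, 19, 13, 3, 9, 16, 5, 23]

rank | idx | suffix
   0 |  21 | abge
   1 |   1 | adfcfeaefdccfcefdefcabge
   2 |   7 | aefdccfcefdefcabge
   3 |  22 | bge
   4 |  20 | cabge
   5 |   0 | cadfcfeaefdccfcefdefcabge
   6 |  11 | ccfcefdefcabge
   7 |  14 | cefdefcabge
   8 |  12 | cfcefdefcabge
   9 |   4 | cfeaefdccfcefdefcabge
  10 |  10 | dccfcefdefcabge
  11 |  17 | defcabge
  12 |   2 | dfcfeaefdccfcefdefcabge
  13 |  24 | e
  14 |   6 | eaefdccfcefdefcabge
  15 |  18 | efcabge
  16 |   8 | efdccfcefdefcabge
  17 |  15 | efdefcabge
  18 |  19 | fcabge
  19 |  13 | fcefdefcabge
  20 |   3 | fcfeaefdccfcefdefcabge
  21 |   9 | fdccfcefdefcabge
  22 |  16 | fdefcabge
  23 |   5 | feaefdccfcefdefcabge
  24 |  23 | ge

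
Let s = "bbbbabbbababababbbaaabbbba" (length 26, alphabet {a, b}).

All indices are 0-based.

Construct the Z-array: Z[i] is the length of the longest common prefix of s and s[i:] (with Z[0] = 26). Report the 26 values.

Z[0]=26
i=1: i≥r, start 0; Z[1]=3 extend→box=[1,4)
i=2: min(r-i=2, Z[1]=3)=2; Z[2]=2
i=3: min(r-i=1, Z[2]=2)=1; Z[3]=1
i=4: i≥r, start 0; Z[4]=0
i=5: i≥r, start 0; Z[5]=3 extend→box=[5,8)
i=6: min(r-i=2, Z[1]=3)=2; Z[6]=2
i=7: min(r-i=1, Z[2]=2)=1; Z[7]=1
i=8: i≥r, start 0; Z[8]=0
i=9: i≥r, start 0; Z[9]=1 extend→box=[9,10)
i=10: i≥r, start 0; Z[10]=0
i=11: i≥r, start 0; Z[11]=1 extend→box=[11,12)
i=12: i≥r, start 0; Z[12]=0
i=13: i≥r, start 0; Z[13]=1 extend→box=[13,14)
i=14: i≥r, start 0; Z[14]=0
i=15: i≥r, start 0; Z[15]=3 extend→box=[15,18)
i=16: min(r-i=2, Z[1]=3)=2; Z[16]=2
i=17: min(r-i=1, Z[2]=2)=1; Z[17]=1
i=18: i≥r, start 0; Z[18]=0
i=19: i≥r, start 0; Z[19]=0
i=20: i≥r, start 0; Z[20]=0
i=21: i≥r, start 0; Z[21]=5 extend→box=[21,26)
i=22: min(r-i=4, Z[1]=3)=3; Z[22]=3
i=23: min(r-i=3, Z[2]=2)=2; Z[23]=2
i=24: min(r-i=2, Z[3]=1)=1; Z[24]=1
i=25: min(r-i=1, Z[4]=0)=0; Z[25]=0

[26, 3, 2, 1, 0, 3, 2, 1, 0, 1, 0, 1, 0, 1, 0, 3, 2, 1, 0, 0, 0, 5, 3, 2, 1, 0]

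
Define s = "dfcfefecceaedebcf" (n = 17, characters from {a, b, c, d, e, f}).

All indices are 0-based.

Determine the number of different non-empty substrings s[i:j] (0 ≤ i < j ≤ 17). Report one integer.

rank→(start, suffix):
  0 → (10, 'aedebcf')
  1 → (14, 'bcf')
  2 → (7, 'cceaedebcf')
  3 → (8, 'ceaedebcf')
  4 → (15, 'cf')
  5 → (2, 'cfefecceaedebcf')
  6 → (12, 'debcf')
  7 → (0, 'dfcfefecceaedebcf')
  8 → (9, 'eaedebcf')
  9 → (13, 'ebcf')
  10 → (6, 'ecceaedebcf')
  11 → (11, 'edebcf')
  12 → (4, 'efecceaedebcf')
  13 → (16, 'f')
  14 → (1, 'fcfefecceaedebcf')
  15 → (5, 'fecceaedebcf')
  16 → (3, 'fefecceaedebcf')

SA = [10, 14, 7, 8, 15, 2, 12, 0, 9, 13, 6, 11, 4, 16, 1, 5, 3]
i: (SA[i-1],SA[i]) lcp shared
  1: (10,14) 0 ''
  2: (14,7) 0 ''
  3: (7,8) 1 'c'
  4: (8,15) 1 'c'
  5: (15,2) 2 'cf'
  6: (2,12) 0 ''
  7: (12,0) 1 'd'
  8: (0,9) 0 ''
  9: (9,13) 1 'e'
  10: (13,6) 1 'e'
  11: (6,11) 1 'e'
  12: (11,4) 1 'e'
  13: (4,16) 0 ''
  14: (16,1) 1 'f'
  15: (1,5) 1 'f'
  16: (5,3) 2 'fe'

n(n+1)/2 = 17·18/2 = 153
Σ LCP = 0 + 0 + 0 + 1 + 1 + 2 + 0 + 1 + 0 + 1 + 1 + 1 + 1 + 0 + 1 + 1 + 2 = 13
distinct = 153 − 13 = 140

140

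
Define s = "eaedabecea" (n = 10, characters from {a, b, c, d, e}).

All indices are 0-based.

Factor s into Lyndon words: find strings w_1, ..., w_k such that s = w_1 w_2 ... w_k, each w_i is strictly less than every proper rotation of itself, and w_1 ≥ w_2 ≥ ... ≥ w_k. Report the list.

["e", "aed", "abece", "a"]

emit factor 1: 'e' (i=0, period=1)
emit factor 2: 'aed' (i=1, period=3)
emit factor 3: 'abece' (i=4, period=5)
emit factor 4: 'a' (i=9, period=1)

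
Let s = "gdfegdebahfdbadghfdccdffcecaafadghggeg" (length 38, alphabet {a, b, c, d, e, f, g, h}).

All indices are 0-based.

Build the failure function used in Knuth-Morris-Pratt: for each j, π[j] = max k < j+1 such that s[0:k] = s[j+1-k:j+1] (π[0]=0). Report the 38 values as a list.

[0, 0, 0, 0, 1, 2, 0, 0, 0, 0, 0, 0, 0, 0, 0, 1, 0, 0, 0, 0, 0, 0, 0, 0, 0, 0, 0, 0, 0, 0, 0, 0, 1, 0, 1, 1, 0, 1]

π[0] = 0
j=1 s[j]='d': π[1]=0 (border '')
j=2 s[j]='f': π[2]=0 (border '')
j=3 s[j]='e': π[3]=0 (border '')
j=4 s[j]='g': π[4]=1 (border 'g')
j=5 s[j]='d': π[5]=2 (border 'gd')
j=6 s[j]='e': k: 2→0; π[6]=0 (border '')
j=7 s[j]='b': π[7]=0 (border '')
j=8 s[j]='a': π[8]=0 (border '')
j=9 s[j]='h': π[9]=0 (border '')
j=10 s[j]='f': π[10]=0 (border '')
j=11 s[j]='d': π[11]=0 (border '')
j=12 s[j]='b': π[12]=0 (border '')
j=13 s[j]='a': π[13]=0 (border '')
j=14 s[j]='d': π[14]=0 (border '')
j=15 s[j]='g': π[15]=1 (border 'g')
j=16 s[j]='h': k: 1→0; π[16]=0 (border '')
j=17 s[j]='f': π[17]=0 (border '')
j=18 s[j]='d': π[18]=0 (border '')
j=19 s[j]='c': π[19]=0 (border '')
j=20 s[j]='c': π[20]=0 (border '')
j=21 s[j]='d': π[21]=0 (border '')
j=22 s[j]='f': π[22]=0 (border '')
j=23 s[j]='f': π[23]=0 (border '')
j=24 s[j]='c': π[24]=0 (border '')
j=25 s[j]='e': π[25]=0 (border '')
j=26 s[j]='c': π[26]=0 (border '')
j=27 s[j]='a': π[27]=0 (border '')
j=28 s[j]='a': π[28]=0 (border '')
j=29 s[j]='f': π[29]=0 (border '')
j=30 s[j]='a': π[30]=0 (border '')
j=31 s[j]='d': π[31]=0 (border '')
j=32 s[j]='g': π[32]=1 (border 'g')
j=33 s[j]='h': k: 1→0; π[33]=0 (border '')
j=34 s[j]='g': π[34]=1 (border 'g')
j=35 s[j]='g': k: 1→0; π[35]=1 (border 'g')
j=36 s[j]='e': k: 1→0; π[36]=0 (border '')
j=37 s[j]='g': π[37]=1 (border 'g')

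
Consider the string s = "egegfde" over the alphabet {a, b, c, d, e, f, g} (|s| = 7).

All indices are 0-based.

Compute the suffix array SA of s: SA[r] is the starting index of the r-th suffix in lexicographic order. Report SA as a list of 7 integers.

sorted suffixes:
  #0 SA[0]=5  'de'
  #1 SA[1]=6  'e'
  #2 SA[2]=0  'egegfde'
  #3 SA[3]=2  'egfde'
  #4 SA[4]=4  'fde'
  #5 SA[5]=1  'gegfde'
  #6 SA[6]=3  'gfde'

[5, 6, 0, 2, 4, 1, 3]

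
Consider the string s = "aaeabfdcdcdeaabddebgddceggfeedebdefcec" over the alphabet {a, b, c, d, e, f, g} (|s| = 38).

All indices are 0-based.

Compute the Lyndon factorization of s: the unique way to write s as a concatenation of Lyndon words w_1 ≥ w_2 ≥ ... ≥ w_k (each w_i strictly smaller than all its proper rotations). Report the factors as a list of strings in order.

emit factor 1: 'aaeabfdcdcde' (i=0, period=12)
emit factor 2: 'aabddebgddceggfeedebdefcec' (i=12, period=26)

["aaeabfdcdcde", "aabddebgddceggfeedebdefcec"]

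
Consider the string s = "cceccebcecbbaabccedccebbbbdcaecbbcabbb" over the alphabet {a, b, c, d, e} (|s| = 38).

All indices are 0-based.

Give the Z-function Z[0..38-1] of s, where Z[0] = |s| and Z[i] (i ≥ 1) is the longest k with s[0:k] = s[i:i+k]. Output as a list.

Z[0]=38
i=1: fresh scan; Z[1]=1 scan→box=[1,2)
i=2: fresh scan; Z[2]=0
i=3: fresh scan; Z[3]=3 scan→box=[3,6)
i=4: min(r-i=2, Z[1]=1)=1; Z[4]=1
i=5: min(r-i=1, Z[2]=0)=0; Z[5]=0
i=6: fresh scan; Z[6]=0
i=7: fresh scan; Z[7]=1 scan→box=[7,8)
i=8: fresh scan; Z[8]=0
i=9: fresh scan; Z[9]=1 scan→box=[9,10)
i=10: fresh scan; Z[10]=0
i=11: fresh scan; Z[11]=0
i=12: fresh scan; Z[12]=0
i=13: fresh scan; Z[13]=0
i=14: fresh scan; Z[14]=0
i=15: fresh scan; Z[15]=3 scan→box=[15,18)
i=16: min(r-i=2, Z[1]=1)=1; Z[16]=1
i=17: min(r-i=1, Z[2]=0)=0; Z[17]=0
i=18: fresh scan; Z[18]=0
i=19: fresh scan; Z[19]=3 scan→box=[19,22)
i=20: min(r-i=2, Z[1]=1)=1; Z[20]=1
i=21: min(r-i=1, Z[2]=0)=0; Z[21]=0
i=22: fresh scan; Z[22]=0
i=23: fresh scan; Z[23]=0
i=24: fresh scan; Z[24]=0
i=25: fresh scan; Z[25]=0
i=26: fresh scan; Z[26]=0
i=27: fresh scan; Z[27]=1 scan→box=[27,28)
i=28: fresh scan; Z[28]=0
i=29: fresh scan; Z[29]=0
i=30: fresh scan; Z[30]=1 scan→box=[30,31)
i=31: fresh scan; Z[31]=0
i=32: fresh scan; Z[32]=0
i=33: fresh scan; Z[33]=1 scan→box=[33,34)
i=34: fresh scan; Z[34]=0
i=35: fresh scan; Z[35]=0
i=36: fresh scan; Z[36]=0
i=37: fresh scan; Z[37]=0

[38, 1, 0, 3, 1, 0, 0, 1, 0, 1, 0, 0, 0, 0, 0, 3, 1, 0, 0, 3, 1, 0, 0, 0, 0, 0, 0, 1, 0, 0, 1, 0, 0, 1, 0, 0, 0, 0]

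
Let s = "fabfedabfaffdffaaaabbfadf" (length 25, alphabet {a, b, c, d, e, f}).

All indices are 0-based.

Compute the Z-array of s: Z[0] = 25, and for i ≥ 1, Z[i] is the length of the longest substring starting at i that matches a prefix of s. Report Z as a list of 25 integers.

[25, 0, 0, 1, 0, 0, 0, 0, 2, 0, 1, 1, 0, 1, 2, 0, 0, 0, 0, 0, 0, 2, 0, 0, 1]

Z[0]=25
i=1: fresh scan; Z[1]=0
i=2: fresh scan; Z[2]=0
i=3: fresh scan; Z[3]=1 scan→box=[3,4)
i=4: fresh scan; Z[4]=0
i=5: fresh scan; Z[5]=0
i=6: fresh scan; Z[6]=0
i=7: fresh scan; Z[7]=0
i=8: fresh scan; Z[8]=2 scan→box=[8,10)
i=9: min(r-i=1, Z[1]=0)=0; Z[9]=0
i=10: fresh scan; Z[10]=1 scan→box=[10,11)
i=11: fresh scan; Z[11]=1 scan→box=[11,12)
i=12: fresh scan; Z[12]=0
i=13: fresh scan; Z[13]=1 scan→box=[13,14)
i=14: fresh scan; Z[14]=2 scan→box=[14,16)
i=15: min(r-i=1, Z[1]=0)=0; Z[15]=0
i=16: fresh scan; Z[16]=0
i=17: fresh scan; Z[17]=0
i=18: fresh scan; Z[18]=0
i=19: fresh scan; Z[19]=0
i=20: fresh scan; Z[20]=0
i=21: fresh scan; Z[21]=2 scan→box=[21,23)
i=22: min(r-i=1, Z[1]=0)=0; Z[22]=0
i=23: fresh scan; Z[23]=0
i=24: fresh scan; Z[24]=1 scan→box=[24,25)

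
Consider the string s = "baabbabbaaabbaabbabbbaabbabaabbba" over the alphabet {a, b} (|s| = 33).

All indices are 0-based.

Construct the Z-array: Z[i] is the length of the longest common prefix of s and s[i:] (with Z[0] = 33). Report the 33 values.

[33, 0, 0, 1, 2, 0, 1, 3, 0, 0, 0, 1, 8, 0, 0, 1, 2, 0, 1, 1, 7, 0, 0, 1, 2, 0, 5, 0, 0, 1, 1, 2, 0]

Z[0]=33
i=1: i≥r, start 0; Z[1]=0
i=2: i≥r, start 0; Z[2]=0
i=3: i≥r, start 0; Z[3]=1 grow→box=[3,4)
i=4: i≥r, start 0; Z[4]=2 grow→box=[4,6)
i=5: min(r-i=1, Z[1]=0)=0; Z[5]=0
i=6: i≥r, start 0; Z[6]=1 grow→box=[6,7)
i=7: i≥r, start 0; Z[7]=3 grow→box=[7,10)
i=8: min(r-i=2, Z[1]=0)=0; Z[8]=0
i=9: min(r-i=1, Z[2]=0)=0; Z[9]=0
i=10: i≥r, start 0; Z[10]=0
i=11: i≥r, start 0; Z[11]=1 grow→box=[11,12)
i=12: i≥r, start 0; Z[12]=8 grow→box=[12,20)
i=13: min(r-i=7, Z[1]=0)=0; Z[13]=0
i=14: min(r-i=6, Z[2]=0)=0; Z[14]=0
i=15: min(r-i=5, Z[3]=1)=1; Z[15]=1
i=16: min(r-i=4, Z[4]=2)=2; Z[16]=2
i=17: min(r-i=3, Z[5]=0)=0; Z[17]=0
i=18: min(r-i=2, Z[6]=1)=1; Z[18]=1
i=19: min(r-i=1, Z[7]=3)=1; Z[19]=1
i=20: i≥r, start 0; Z[20]=7 grow→box=[20,27)
i=21: min(r-i=6, Z[1]=0)=0; Z[21]=0
i=22: min(r-i=5, Z[2]=0)=0; Z[22]=0
i=23: min(r-i=4, Z[3]=1)=1; Z[23]=1
i=24: min(r-i=3, Z[4]=2)=2; Z[24]=2
i=25: min(r-i=2, Z[5]=0)=0; Z[25]=0
i=26: min(r-i=1, Z[6]=1)=1; Z[26]=5 grow→box=[26,31)
i=27: min(r-i=4, Z[1]=0)=0; Z[27]=0
i=28: min(r-i=3, Z[2]=0)=0; Z[28]=0
i=29: min(r-i=2, Z[3]=1)=1; Z[29]=1
i=30: min(r-i=1, Z[4]=2)=1; Z[30]=1
i=31: i≥r, start 0; Z[31]=2 grow→box=[31,33)
i=32: min(r-i=1, Z[1]=0)=0; Z[32]=0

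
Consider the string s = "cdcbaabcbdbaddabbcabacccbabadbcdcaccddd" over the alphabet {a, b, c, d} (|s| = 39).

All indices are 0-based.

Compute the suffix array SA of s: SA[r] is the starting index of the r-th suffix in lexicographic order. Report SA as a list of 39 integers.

rank | idx | suffix
   0 |   4 | aabcbdbaddabbcabacccbabadbcdcaccddd
   1 |  18 | abacccbabadbcdcaccddd
   2 |  25 | abadbcdcaccddd
   3 |  14 | abbcabacccbabadbcdcaccddd
   4 |   5 | abcbdbaddabbcabacccbabadbcdcaccddd
   5 |  20 | acccbabadbcdcaccddd
   6 |  33 | accddd
   7 |  27 | adbcdcaccddd
   8 |  11 | addabbcabacccbabadbcdcaccddd
   9 |   3 | baabcbdbaddabbcabacccbabadbcdcaccddd
  10 |  24 | babadbcdcaccddd
  11 |  19 | bacccbabadbcdcaccddd
  12 |  26 | badbcdcaccddd
  13 |  10 | baddabbcabacccbabadbcdcaccddd
  14 |  15 | bbcabacccbabadbcdcaccddd
  15 |  16 | bcabacccbabadbcdcaccddd
  16 |   6 | bcbdbaddabbcabacccbabadbcdcaccddd
  17 |  29 | bcdcaccddd
  18 |   8 | bdbaddabbcabacccbabadbcdcaccddd
  19 |  17 | cabacccbabadbcdcaccddd
  20 |  32 | caccddd
  21 |   2 | cbaabcbdbaddabbcabacccbabadbcdcaccddd
  22 |  23 | cbabadbcdcaccddd
  23 |   7 | cbdbaddabbcabacccbabadbcdcaccddd
  24 |  22 | ccbabadbcdcaccddd
  25 |  21 | cccbabadbcdcaccddd
  26 |  34 | ccddd
  27 |  30 | cdcaccddd
  28 |   0 | cdcbaabcbdbaddabbcabacccbabadbcdcaccddd
  29 |  35 | cddd
  30 |  38 | d
  31 |  13 | dabbcabacccbabadbcdcaccddd
  32 |   9 | dbaddabbcabacccbabadbcdcaccddd
  33 |  28 | dbcdcaccddd
  34 |  31 | dcaccddd
  35 |   1 | dcbaabcbdbaddabbcabacccbabadbcdcaccddd
  36 |  37 | dd
  37 |  12 | ddabbcabacccbabadbcdcaccddd
  38 |  36 | ddd

[4, 18, 25, 14, 5, 20, 33, 27, 11, 3, 24, 19, 26, 10, 15, 16, 6, 29, 8, 17, 32, 2, 23, 7, 22, 21, 34, 30, 0, 35, 38, 13, 9, 28, 31, 1, 37, 12, 36]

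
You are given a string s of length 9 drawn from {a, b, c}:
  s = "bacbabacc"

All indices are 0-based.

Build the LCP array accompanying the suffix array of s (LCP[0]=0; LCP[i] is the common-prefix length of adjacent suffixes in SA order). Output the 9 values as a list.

rank→(start, suffix):
  0 → (4, 'abacc')
  1 → (1, 'acbabacc')
  2 → (6, 'acc')
  3 → (3, 'babacc')
  4 → (0, 'bacbabacc')
  5 → (5, 'bacc')
  6 → (8, 'c')
  7 → (2, 'cbabacc')
  8 → (7, 'cc')

SA = [4, 1, 6, 3, 0, 5, 8, 2, 7]
[i] adj suffixes → lcp
  [1] 4/1 → 1 ('a')
  [2] 1/6 → 2 ('ac')
  [3] 6/3 → 0 ('')
  [4] 3/0 → 2 ('ba')
  [5] 0/5 → 3 ('bac')
  [6] 5/8 → 0 ('')
  [7] 8/2 → 1 ('c')
  [8] 2/7 → 1 ('c')

[0, 1, 2, 0, 2, 3, 0, 1, 1]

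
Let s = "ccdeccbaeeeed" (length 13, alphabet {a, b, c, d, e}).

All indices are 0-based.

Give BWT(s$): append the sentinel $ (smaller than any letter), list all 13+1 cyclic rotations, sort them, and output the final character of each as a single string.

dbcce$cecdeeea

rank  rotation        last
    0  $ccdeccbaeeeed  d
    1  aeeeed$ccdeccb  b
    2  baeeeed$ccdecc  c
    3  cbaeeeed$ccdec  c
    4  ccbaeeeed$ccde  e
    5  ccdeccbaeeeed$  $
    6  cdeccbaeeeed$c  c
    7  d$ccdeccbaeeee  e
    8  deccbaeeeed$cc  c
    9  eccbaeeeed$ccd  d
   10  ed$ccdeccbaeee  e
   11  eed$ccdeccbaee  e
   12  eeed$ccdeccbae  e
   13  eeeed$ccdeccba  a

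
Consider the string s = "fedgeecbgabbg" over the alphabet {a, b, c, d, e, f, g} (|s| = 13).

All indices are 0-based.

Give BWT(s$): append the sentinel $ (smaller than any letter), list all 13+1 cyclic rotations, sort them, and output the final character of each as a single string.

rank  rotation        last
    0  $fedgeecbgabbg  g
    1  abbg$fedgeecbg  g
    2  bbg$fedgeecbga  a
    3  bg$fedgeecbgab  b
    4  bgabbg$fedgeec  c
    5  cbgabbg$fedgee  e
    6  dgeecbgabbg$fe  e
    7  ecbgabbg$fedge  e
    8  edgeecbgabbg$f  f
    9  eecbgabbg$fedg  g
   10  fedgeecbgabbg$  $
   11  g$fedgeecbgabb  b
   12  gabbg$fedgeecb  b
   13  geecbgabbg$fed  d

ggabceeefg$bbd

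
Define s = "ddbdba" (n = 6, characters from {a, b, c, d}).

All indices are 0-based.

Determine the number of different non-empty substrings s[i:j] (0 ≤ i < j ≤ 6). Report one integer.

rank→(start, suffix):
  0 → (5, 'a')
  1 → (4, 'ba')
  2 → (2, 'bdba')
  3 → (3, 'dba')
  4 → (1, 'dbdba')
  5 → (0, 'ddbdba')

SA = [5, 4, 2, 3, 1, 0]
rank  pair      lcp
   1  s[5:],s[4:]  0  ''
   2  s[4:],s[2:]  1  'b'
   3  s[2:],s[3:]  0  ''
   4  s[3:],s[1:]  2  'db'
   5  s[1:],s[0:]  1  'd'

n(n+1)/2 = 6·7/2 = 21
Σ LCP = 0 + 0 + 1 + 0 + 2 + 1 = 4
distinct = 21 − 4 = 17

17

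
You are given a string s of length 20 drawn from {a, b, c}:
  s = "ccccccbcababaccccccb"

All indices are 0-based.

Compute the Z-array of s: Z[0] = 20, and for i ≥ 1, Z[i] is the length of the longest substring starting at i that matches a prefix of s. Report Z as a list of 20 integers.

Z[0]=20
i=1: i≥r, start 0; Z[1]=5 grow→box=[1,6)
i=2: min(r-i=4, Z[1]=5)=4; Z[2]=4
i=3: min(r-i=3, Z[2]=4)=3; Z[3]=3
i=4: min(r-i=2, Z[3]=3)=2; Z[4]=2
i=5: min(r-i=1, Z[4]=2)=1; Z[5]=1
i=6: i≥r, start 0; Z[6]=0
i=7: i≥r, start 0; Z[7]=1 grow→box=[7,8)
i=8: i≥r, start 0; Z[8]=0
i=9: i≥r, start 0; Z[9]=0
i=10: i≥r, start 0; Z[10]=0
i=11: i≥r, start 0; Z[11]=0
i=12: i≥r, start 0; Z[12]=0
i=13: i≥r, start 0; Z[13]=7 grow→box=[13,20)
i=14: min(r-i=6, Z[1]=5)=5; Z[14]=5
i=15: min(r-i=5, Z[2]=4)=4; Z[15]=4
i=16: min(r-i=4, Z[3]=3)=3; Z[16]=3
i=17: min(r-i=3, Z[4]=2)=2; Z[17]=2
i=18: min(r-i=2, Z[5]=1)=1; Z[18]=1
i=19: min(r-i=1, Z[6]=0)=0; Z[19]=0

[20, 5, 4, 3, 2, 1, 0, 1, 0, 0, 0, 0, 0, 7, 5, 4, 3, 2, 1, 0]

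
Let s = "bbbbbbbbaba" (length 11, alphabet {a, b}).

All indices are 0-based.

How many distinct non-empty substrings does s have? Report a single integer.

rank | idx | suffix
   0 |  10 | a
   1 |   8 | aba
   2 |   9 | ba
   3 |   7 | baba
   4 |   6 | bbaba
   5 |   5 | bbbaba
   6 |   4 | bbbbaba
   7 |   3 | bbbbbaba
   8 |   2 | bbbbbbaba
   9 |   1 | bbbbbbbaba
  10 |   0 | bbbbbbbbaba

SA = [10, 8, 9, 7, 6, 5, 4, 3, 2, 1, 0]
rank  pair      lcp
   1  s[10:],s[8:]  1  'a'
   2  s[8:],s[9:]  0  ''
   3  s[9:],s[7:]  2  'ba'
   4  s[7:],s[6:]  1  'b'
   5  s[6:],s[5:]  2  'bb'
   6  s[5:],s[4:]  3  'bbb'
   7  s[4:],s[3:]  4  'bbbb'
   8  s[3:],s[2:]  5  'bbbbb'
   9  s[2:],s[1:]  6  'bbbbbb'
  10  s[1:],s[0:]  7  'bbbbbbb'

n(n+1)/2 = 11·12/2 = 66
Σ LCP = 0 + 1 + 0 + 2 + 1 + 2 + 3 + 4 + 5 + 6 + 7 = 31
distinct = 66 − 31 = 35

35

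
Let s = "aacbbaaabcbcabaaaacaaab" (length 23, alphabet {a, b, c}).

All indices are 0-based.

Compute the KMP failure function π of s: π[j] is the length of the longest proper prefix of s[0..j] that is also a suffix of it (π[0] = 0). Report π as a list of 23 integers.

[0, 1, 0, 0, 0, 1, 2, 2, 0, 0, 0, 0, 1, 0, 1, 2, 2, 2, 3, 1, 2, 2, 0]

π[0] = 0
j=1 s[j]='a': π[1]=1 (border 'a')
j=2 s[j]='c': k: 1→0; π[2]=0 (border '')
j=3 s[j]='b': π[3]=0 (border '')
j=4 s[j]='b': π[4]=0 (border '')
j=5 s[j]='a': π[5]=1 (border 'a')
j=6 s[j]='a': π[6]=2 (border 'aa')
j=7 s[j]='a': k: 2→1; π[7]=2 (border 'aa')
j=8 s[j]='b': k: 2→1→0; π[8]=0 (border '')
j=9 s[j]='c': π[9]=0 (border '')
j=10 s[j]='b': π[10]=0 (border '')
j=11 s[j]='c': π[11]=0 (border '')
j=12 s[j]='a': π[12]=1 (border 'a')
j=13 s[j]='b': k: 1→0; π[13]=0 (border '')
j=14 s[j]='a': π[14]=1 (border 'a')
j=15 s[j]='a': π[15]=2 (border 'aa')
j=16 s[j]='a': k: 2→1; π[16]=2 (border 'aa')
j=17 s[j]='a': k: 2→1; π[17]=2 (border 'aa')
j=18 s[j]='c': π[18]=3 (border 'aac')
j=19 s[j]='a': k: 3→0; π[19]=1 (border 'a')
j=20 s[j]='a': π[20]=2 (border 'aa')
j=21 s[j]='a': k: 2→1; π[21]=2 (border 'aa')
j=22 s[j]='b': k: 2→1→0; π[22]=0 (border '')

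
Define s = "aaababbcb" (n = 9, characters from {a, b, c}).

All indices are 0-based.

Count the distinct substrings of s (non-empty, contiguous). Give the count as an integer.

37

rank→(start, suffix):
  0 → (0, 'aaababbcb')
  1 → (1, 'aababbcb')
  2 → (2, 'ababbcb')
  3 → (4, 'abbcb')
  4 → (8, 'b')
  5 → (3, 'babbcb')
  6 → (5, 'bbcb')
  7 → (6, 'bcb')
  8 → (7, 'cb')

SA = [0, 1, 2, 4, 8, 3, 5, 6, 7]
rank  pair      lcp
   1  s[0:],s[1:]  2  'aa'
   2  s[1:],s[2:]  1  'a'
   3  s[2:],s[4:]  2  'ab'
   4  s[4:],s[8:]  0  ''
   5  s[8:],s[3:]  1  'b'
   6  s[3:],s[5:]  1  'b'
   7  s[5:],s[6:]  1  'b'
   8  s[6:],s[7:]  0  ''

n(n+1)/2 = 9·10/2 = 45
Σ LCP = 0 + 2 + 1 + 2 + 0 + 1 + 1 + 1 + 0 = 8
distinct = 45 − 8 = 37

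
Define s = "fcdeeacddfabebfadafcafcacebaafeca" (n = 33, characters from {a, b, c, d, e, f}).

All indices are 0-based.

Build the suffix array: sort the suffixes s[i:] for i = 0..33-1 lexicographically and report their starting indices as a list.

[32, 27, 10, 5, 23, 15, 20, 17, 28, 26, 11, 13, 31, 22, 19, 6, 1, 24, 16, 7, 2, 8, 4, 25, 12, 30, 3, 9, 14, 21, 18, 0, 29]

rank | idx | suffix
   0 |  32 | a
   1 |  27 | aafeca
   2 |  10 | abebfadafcafcacebaafeca
   3 |   5 | acddfabebfadafcafcacebaafeca
   4 |  23 | acebaafeca
   5 |  15 | adafcafcacebaafeca
   6 |  20 | afcacebaafeca
   7 |  17 | afcafcacebaafeca
   8 |  28 | afeca
   9 |  26 | baafeca
  10 |  11 | bebfadafcafcacebaafeca
  11 |  13 | bfadafcafcacebaafeca
  12 |  31 | ca
  13 |  22 | cacebaafeca
  14 |  19 | cafcacebaafeca
  15 |   6 | cddfabebfadafcafcacebaafeca
  16 |   1 | cdeeacddfabebfadafcafcacebaafeca
  17 |  24 | cebaafeca
  18 |  16 | dafcafcacebaafeca
  19 |   7 | ddfabebfadafcafcacebaafeca
  20 |   2 | deeacddfabebfadafcafcacebaafeca
  21 |   8 | dfabebfadafcafcacebaafeca
  22 |   4 | eacddfabebfadafcafcacebaafeca
  23 |  25 | ebaafeca
  24 |  12 | ebfadafcafcacebaafeca
  25 |  30 | eca
  26 |   3 | eeacddfabebfadafcafcacebaafeca
  27 |   9 | fabebfadafcafcacebaafeca
  28 |  14 | fadafcafcacebaafeca
  29 |  21 | fcacebaafeca
  30 |  18 | fcafcacebaafeca
  31 |   0 | fcdeeacddfabebfadafcafcacebaafeca
  32 |  29 | feca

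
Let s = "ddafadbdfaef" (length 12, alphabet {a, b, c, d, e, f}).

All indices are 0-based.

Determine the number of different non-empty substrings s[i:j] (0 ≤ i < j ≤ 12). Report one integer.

rank→(start, suffix):
  0 → (4, 'adbdfaef')
  1 → (9, 'aef')
  2 → (2, 'afadbdfaef')
  3 → (6, 'bdfaef')
  4 → (1, 'dafadbdfaef')
  5 → (5, 'dbdfaef')
  6 → (0, 'ddafadbdfaef')
  7 → (7, 'dfaef')
  8 → (10, 'ef')
  9 → (11, 'f')
  10 → (3, 'fadbdfaef')
  11 → (8, 'faef')

SA = [4, 9, 2, 6, 1, 5, 0, 7, 10, 11, 3, 8]
i: (SA[i-1],SA[i]) lcp shared
  1: (4,9) 1 'a'
  2: (9,2) 1 'a'
  3: (2,6) 0 ''
  4: (6,1) 0 ''
  5: (1,5) 1 'd'
  6: (5,0) 1 'd'
  7: (0,7) 1 'd'
  8: (7,10) 0 ''
  9: (10,11) 0 ''
  10: (11,3) 1 'f'
  11: (3,8) 2 'fa'

n(n+1)/2 = 12·13/2 = 78
Σ LCP = 0 + 1 + 1 + 0 + 0 + 1 + 1 + 1 + 0 + 0 + 1 + 2 = 8
distinct = 78 − 8 = 70

70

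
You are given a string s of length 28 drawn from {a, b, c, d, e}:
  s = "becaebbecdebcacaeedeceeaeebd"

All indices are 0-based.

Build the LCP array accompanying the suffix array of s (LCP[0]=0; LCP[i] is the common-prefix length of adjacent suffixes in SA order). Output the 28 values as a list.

rank→(start, suffix):
  0 → (13, 'acaeedeceeaeebd')
  1 → (3, 'aebbecdebcacaeedeceeaeebd')
  2 → (23, 'aeebd')
  3 → (15, 'aeedeceeaeebd')
  4 → (5, 'bbecdebcacaeedeceeaeebd')
  5 → (11, 'bcacaeedeceeaeebd')
  6 → (26, 'bd')
  7 → (0, 'becaebbecdebcacaeedeceeaeebd')
  8 → (6, 'becdebcacaeedeceeaeebd')
  9 → (12, 'cacaeedeceeaeebd')
  10 → (2, 'caebbecdebcacaeedeceeaeebd')
  11 → (14, 'caeedeceeaeebd')
  12 → (8, 'cdebcacaeedeceeaeebd')
  13 → (20, 'ceeaeebd')
  14 → (27, 'd')
  15 → (9, 'debcacaeedeceeaeebd')
  16 → (18, 'deceeaeebd')
  17 → (22, 'eaeebd')
  18 → (4, 'ebbecdebcacaeedeceeaeebd')
  19 → (10, 'ebcacaeedeceeaeebd')
  20 → (25, 'ebd')
  21 → (1, 'ecaebbecdebcacaeedeceeaeebd')
  22 → (7, 'ecdebcacaeedeceeaeebd')
  23 → (19, 'eceeaeebd')
  24 → (17, 'edeceeaeebd')
  25 → (21, 'eeaeebd')
  26 → (24, 'eebd')
  27 → (16, 'eedeceeaeebd')

SA = [13, 3, 23, 15, 5, 11, 26, 0, 6, 12, 2, 14, 8, 20, 27, 9, 18, 22, 4, 10, 25, 1, 7, 19, 17, 21, 24, 16]
rank  pair      lcp
   1  s[13:],s[3:]  1  'a'
   2  s[3:],s[23:]  2  'ae'
   3  s[23:],s[15:]  3  'aee'
   4  s[15:],s[5:]  0  ''
   5  s[5:],s[11:]  1  'b'
   6  s[11:],s[26:]  1  'b'
   7  s[26:],s[0:]  1  'b'
   8  s[0:],s[6:]  3  'bec'
   9  s[6:],s[12:]  0  ''
  10  s[12:],s[2:]  2  'ca'
  11  s[2:],s[14:]  3  'cae'
  12  s[14:],s[8:]  1  'c'
  13  s[8:],s[20:]  1  'c'
  14  s[20:],s[27:]  0  ''
  15  s[27:],s[9:]  1  'd'
  16  s[9:],s[18:]  2  'de'
  17  s[18:],s[22:]  0  ''
  18  s[22:],s[4:]  1  'e'
  19  s[4:],s[10:]  2  'eb'
  20  s[10:],s[25:]  2  'eb'
  21  s[25:],s[1:]  1  'e'
  22  s[1:],s[7:]  2  'ec'
  23  s[7:],s[19:]  2  'ec'
  24  s[19:],s[17:]  1  'e'
  25  s[17:],s[21:]  1  'e'
  26  s[21:],s[24:]  2  'ee'
  27  s[24:],s[16:]  2  'ee'

[0, 1, 2, 3, 0, 1, 1, 1, 3, 0, 2, 3, 1, 1, 0, 1, 2, 0, 1, 2, 2, 1, 2, 2, 1, 1, 2, 2]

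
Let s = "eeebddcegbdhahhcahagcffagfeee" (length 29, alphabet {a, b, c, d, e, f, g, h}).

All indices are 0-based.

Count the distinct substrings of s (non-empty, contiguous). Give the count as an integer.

406

sorted suffixes:
  #0 SA[0]=18  'agcffagfeee'
  #1 SA[1]=23  'agfeee'
  #2 SA[2]=16  'ahagcffagfeee'
  #3 SA[3]=12  'ahhcahagcffagfeee'
  #4 SA[4]=3  'bddcegbdhahhcahagcffagfeee'
  #5 SA[5]=9  'bdhahhcahagcffagfeee'
  #6 SA[6]=15  'cahagcffagfeee'
  #7 SA[7]=6  'cegbdhahhcahagcffagfeee'
  #8 SA[8]=20  'cffagfeee'
  #9 SA[9]=5  'dcegbdhahhcahagcffagfeee'
  #10 SA[10]=4  'ddcegbdhahhcahagcffagfeee'
  #11 SA[11]=10  'dhahhcahagcffagfeee'
  #12 SA[12]=28  'e'
  #13 SA[13]=2  'ebddcegbdhahhcahagcffagfeee'
  #14 SA[14]=27  'ee'
  #15 SA[15]=1  'eebddcegbdhahhcahagcffagfeee'
  #16 SA[16]=26  'eee'
  #17 SA[17]=0  'eeebddcegbdhahhcahagcffagfeee'
  #18 SA[18]=7  'egbdhahhcahagcffagfeee'
  #19 SA[19]=22  'fagfeee'
  #20 SA[20]=25  'feee'
  #21 SA[21]=21  'ffagfeee'
  #22 SA[22]=8  'gbdhahhcahagcffagfeee'
  #23 SA[23]=19  'gcffagfeee'
  #24 SA[24]=24  'gfeee'
  #25 SA[25]=17  'hagcffagfeee'
  #26 SA[26]=11  'hahhcahagcffagfeee'
  #27 SA[27]=14  'hcahagcffagfeee'
  #28 SA[28]=13  'hhcahagcffagfeee'

SA = [18, 23, 16, 12, 3, 9, 15, 6, 20, 5, 4, 10, 28, 2, 27, 1, 26, 0, 7, 22, 25, 21, 8, 19, 24, 17, 11, 14, 13]
i: (SA[i-1],SA[i]) lcp shared
  1: (18,23) 2 'ag'
  2: (23,16) 1 'a'
  3: (16,12) 2 'ah'
  4: (12,3) 0 ''
  5: (3,9) 2 'bd'
  6: (9,15) 0 ''
  7: (15,6) 1 'c'
  8: (6,20) 1 'c'
  9: (20,5) 0 ''
  10: (5,4) 1 'd'
  11: (4,10) 1 'd'
  12: (10,28) 0 ''
  13: (28,2) 1 'e'
  14: (2,27) 1 'e'
  15: (27,1) 2 'ee'
  16: (1,26) 2 'ee'
  17: (26,0) 3 'eee'
  18: (0,7) 1 'e'
  19: (7,22) 0 ''
  20: (22,25) 1 'f'
  21: (25,21) 1 'f'
  22: (21,8) 0 ''
  23: (8,19) 1 'g'
  24: (19,24) 1 'g'
  25: (24,17) 0 ''
  26: (17,11) 2 'ha'
  27: (11,14) 1 'h'
  28: (14,13) 1 'h'

n(n+1)/2 = 29·30/2 = 435
Σ LCP = 0 + 2 + 1 + 2 + 0 + 2 + 0 + 1 + 1 + 0 + 1 + 1 + 0 + 1 + 1 + 2 + 2 + 3 + 1 + 0 + 1 + 1 + 0 + 1 + 1 + 0 + 2 + 1 + 1 = 29
distinct = 435 − 29 = 406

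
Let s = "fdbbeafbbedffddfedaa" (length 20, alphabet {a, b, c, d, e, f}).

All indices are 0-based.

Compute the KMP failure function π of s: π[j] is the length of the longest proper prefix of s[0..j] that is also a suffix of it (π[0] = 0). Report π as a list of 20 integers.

π[0] = 0
j=1 s[j]='d': π[1]=0 (border '')
j=2 s[j]='b': π[2]=0 (border '')
j=3 s[j]='b': π[3]=0 (border '')
j=4 s[j]='e': π[4]=0 (border '')
j=5 s[j]='a': π[5]=0 (border '')
j=6 s[j]='f': π[6]=1 (border 'f')
j=7 s[j]='b': k: 1→0; π[7]=0 (border '')
j=8 s[j]='b': π[8]=0 (border '')
j=9 s[j]='e': π[9]=0 (border '')
j=10 s[j]='d': π[10]=0 (border '')
j=11 s[j]='f': π[11]=1 (border 'f')
j=12 s[j]='f': k: 1→0; π[12]=1 (border 'f')
j=13 s[j]='d': π[13]=2 (border 'fd')
j=14 s[j]='d': k: 2→0; π[14]=0 (border '')
j=15 s[j]='f': π[15]=1 (border 'f')
j=16 s[j]='e': k: 1→0; π[16]=0 (border '')
j=17 s[j]='d': π[17]=0 (border '')
j=18 s[j]='a': π[18]=0 (border '')
j=19 s[j]='a': π[19]=0 (border '')

[0, 0, 0, 0, 0, 0, 1, 0, 0, 0, 0, 1, 1, 2, 0, 1, 0, 0, 0, 0]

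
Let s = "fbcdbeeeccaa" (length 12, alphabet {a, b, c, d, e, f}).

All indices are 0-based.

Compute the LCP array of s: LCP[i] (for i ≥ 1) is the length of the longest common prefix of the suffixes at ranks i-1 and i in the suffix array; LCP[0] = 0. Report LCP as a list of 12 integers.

rank→(start, suffix):
  0 → (11, 'a')
  1 → (10, 'aa')
  2 → (1, 'bcdbeeeccaa')
  3 → (4, 'beeeccaa')
  4 → (9, 'caa')
  5 → (8, 'ccaa')
  6 → (2, 'cdbeeeccaa')
  7 → (3, 'dbeeeccaa')
  8 → (7, 'eccaa')
  9 → (6, 'eeccaa')
  10 → (5, 'eeeccaa')
  11 → (0, 'fbcdbeeeccaa')

SA = [11, 10, 1, 4, 9, 8, 2, 3, 7, 6, 5, 0]
i: (SA[i-1],SA[i]) lcp shared
  1: (11,10) 1 'a'
  2: (10,1) 0 ''
  3: (1,4) 1 'b'
  4: (4,9) 0 ''
  5: (9,8) 1 'c'
  6: (8,2) 1 'c'
  7: (2,3) 0 ''
  8: (3,7) 0 ''
  9: (7,6) 1 'e'
  10: (6,5) 2 'ee'
  11: (5,0) 0 ''

[0, 1, 0, 1, 0, 1, 1, 0, 0, 1, 2, 0]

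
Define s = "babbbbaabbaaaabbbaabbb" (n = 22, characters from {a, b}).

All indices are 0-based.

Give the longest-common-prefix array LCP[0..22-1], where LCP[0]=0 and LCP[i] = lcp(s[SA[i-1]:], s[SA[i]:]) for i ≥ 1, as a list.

[0, 3, 2, 4, 5, 1, 3, 4, 4, 0, 1, 3, 5, 2, 1, 2, 4, 6, 2, 3, 7, 3]

rank→(start, suffix):
  0 → (10, 'aaaabbbaabbb')
  1 → (11, 'aaabbbaabbb')
  2 → (6, 'aabbaaaabbbaabbb')
  3 → (17, 'aabbb')
  4 → (12, 'aabbbaabbb')
  5 → (7, 'abbaaaabbbaabbb')
  6 → (18, 'abbb')
  7 → (13, 'abbbaabbb')
  8 → (1, 'abbbbaabbaaaabbbaabbb')
  9 → (21, 'b')
  10 → (9, 'baaaabbbaabbb')
  11 → (5, 'baabbaaaabbbaabbb')
  12 → (16, 'baabbb')
  13 → (0, 'babbbbaabbaaaabbbaabbb')
  14 → (20, 'bb')
  15 → (8, 'bbaaaabbbaabbb')
  16 → (4, 'bbaabbaaaabbbaabbb')
  17 → (15, 'bbaabbb')
  18 → (19, 'bbb')
  19 → (3, 'bbbaabbaaaabbbaabbb')
  20 → (14, 'bbbaabbb')
  21 → (2, 'bbbbaabbaaaabbbaabbb')

SA = [10, 11, 6, 17, 12, 7, 18, 13, 1, 21, 9, 5, 16, 0, 20, 8, 4, 15, 19, 3, 14, 2]
[i] adj suffixes → lcp
  [1] 10/11 → 3 ('aaa')
  [2] 11/6 → 2 ('aa')
  [3] 6/17 → 4 ('aabb')
  [4] 17/12 → 5 ('aabbb')
  [5] 12/7 → 1 ('a')
  [6] 7/18 → 3 ('abb')
  [7] 18/13 → 4 ('abbb')
  [8] 13/1 → 4 ('abbb')
  [9] 1/21 → 0 ('')
  [10] 21/9 → 1 ('b')
  [11] 9/5 → 3 ('baa')
  [12] 5/16 → 5 ('baabb')
  [13] 16/0 → 2 ('ba')
  [14] 0/20 → 1 ('b')
  [15] 20/8 → 2 ('bb')
  [16] 8/4 → 4 ('bbaa')
  [17] 4/15 → 6 ('bbaabb')
  [18] 15/19 → 2 ('bb')
  [19] 19/3 → 3 ('bbb')
  [20] 3/14 → 7 ('bbbaabb')
  [21] 14/2 → 3 ('bbb')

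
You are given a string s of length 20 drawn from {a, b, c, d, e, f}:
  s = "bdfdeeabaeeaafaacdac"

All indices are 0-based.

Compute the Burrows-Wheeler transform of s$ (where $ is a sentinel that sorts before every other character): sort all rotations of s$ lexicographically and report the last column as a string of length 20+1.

rank  rotation               last
    0  $bdfdeeabaeeaafaacdac  c
    1  aacdac$bdfdeeabaeeaaf  f
    2  aafaacdac$bdfdeeabaee  e
    3  abaeeaafaacdac$bdfdee  e
    4  ac$bdfdeeabaeeaafaacd  d
    5  acdac$bdfdeeabaeeaafa  a
    6  aeeaafaacdac$bdfdeeab  b
    7  afaacdac$bdfdeeabaeea  a
    8  baeeaafaacdac$bdfdeea  a
    9  bdfdeeabaeeaafaacdac$  $
   10  c$bdfdeeabaeeaafaacda  a
   11  cdac$bdfdeeabaeeaafaa  a
   12  dac$bdfdeeabaeeaafaac  c
   13  deeabaeeaafaacdac$bdf  f
   14  dfdeeabaeeaafaacdac$b  b
   15  eaafaacdac$bdfdeeabae  e
   16  eabaeeaafaacdac$bdfde  e
   17  eeaafaacdac$bdfdeeaba  a
   18  eeabaeeaafaacdac$bdfd  d
   19  faacdac$bdfdeeabaeeaa  a
   20  fdeeabaeeaafaacdac$bd  d

cfeedabaa$aacfbeeadad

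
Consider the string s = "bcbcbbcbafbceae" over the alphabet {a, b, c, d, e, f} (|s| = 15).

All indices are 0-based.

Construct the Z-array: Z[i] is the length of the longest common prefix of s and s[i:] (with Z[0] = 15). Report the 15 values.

Z[0]=15
i=1: i≥r, start 0; Z[1]=0
i=2: i≥r, start 0; Z[2]=3 grow→box=[2,5)
i=3: min(r-i=2, Z[1]=0)=0; Z[3]=0
i=4: min(r-i=1, Z[2]=3)=1; Z[4]=1
i=5: i≥r, start 0; Z[5]=3 grow→box=[5,8)
i=6: min(r-i=2, Z[1]=0)=0; Z[6]=0
i=7: min(r-i=1, Z[2]=3)=1; Z[7]=1
i=8: i≥r, start 0; Z[8]=0
i=9: i≥r, start 0; Z[9]=0
i=10: i≥r, start 0; Z[10]=2 grow→box=[10,12)
i=11: min(r-i=1, Z[1]=0)=0; Z[11]=0
i=12: i≥r, start 0; Z[12]=0
i=13: i≥r, start 0; Z[13]=0
i=14: i≥r, start 0; Z[14]=0

[15, 0, 3, 0, 1, 3, 0, 1, 0, 0, 2, 0, 0, 0, 0]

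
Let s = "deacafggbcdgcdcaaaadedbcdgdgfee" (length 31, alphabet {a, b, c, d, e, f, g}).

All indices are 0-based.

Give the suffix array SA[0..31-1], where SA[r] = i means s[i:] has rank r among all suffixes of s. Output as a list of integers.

[15, 16, 17, 2, 18, 4, 8, 22, 14, 3, 12, 9, 23, 21, 13, 0, 19, 10, 24, 26, 30, 1, 20, 29, 28, 5, 7, 11, 25, 27, 6]

rank→(start, suffix):
  0 → (15, 'aaaadedbcdgdgfee')
  1 → (16, 'aaadedbcdgdgfee')
  2 → (17, 'aadedbcdgdgfee')
  3 → (2, 'acafggbcdgcdcaaaadedbcdgdgfee')
  4 → (18, 'adedbcdgdgfee')
  5 → (4, 'afggbcdgcdcaaaadedbcdgdgfee')
  6 → (8, 'bcdgcdcaaaadedbcdgdgfee')
  7 → (22, 'bcdgdgfee')
  8 → (14, 'caaaadedbcdgdgfee')
  9 → (3, 'cafggbcdgcdcaaaadedbcdgdgfee')
  10 → (12, 'cdcaaaadedbcdgdgfee')
  11 → (9, 'cdgcdcaaaadedbcdgdgfee')
  12 → (23, 'cdgdgfee')
  13 → (21, 'dbcdgdgfee')
  14 → (13, 'dcaaaadedbcdgdgfee')
  15 → (0, 'deacafggbcdgcdcaaaadedbcdgdgfee')
  16 → (19, 'dedbcdgdgfee')
  17 → (10, 'dgcdcaaaadedbcdgdgfee')
  18 → (24, 'dgdgfee')
  19 → (26, 'dgfee')
  20 → (30, 'e')
  21 → (1, 'eacafggbcdgcdcaaaadedbcdgdgfee')
  22 → (20, 'edbcdgdgfee')
  23 → (29, 'ee')
  24 → (28, 'fee')
  25 → (5, 'fggbcdgcdcaaaadedbcdgdgfee')
  26 → (7, 'gbcdgcdcaaaadedbcdgdgfee')
  27 → (11, 'gcdcaaaadedbcdgdgfee')
  28 → (25, 'gdgfee')
  29 → (27, 'gfee')
  30 → (6, 'ggbcdgcdcaaaadedbcdgdgfee')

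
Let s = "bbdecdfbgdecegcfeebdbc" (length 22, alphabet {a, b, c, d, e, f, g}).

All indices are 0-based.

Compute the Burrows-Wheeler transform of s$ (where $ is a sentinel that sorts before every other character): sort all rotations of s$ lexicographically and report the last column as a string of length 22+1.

c$debfbeegbbgceddfcdceb

rank  rotation                 last
    0  $bbdecdfbgdecegcfeebdbc  c
    1  bbdecdfbgdecegcfeebdbc$  $
    2  bc$bbdecdfbgdecegcfeebd  d
    3  bdbc$bbdecdfbgdecegcfee  e
    4  bdecdfbgdecegcfeebdbc$b  b
    5  bgdecegcfeebdbc$bbdecdf  f
    6  c$bbdecdfbgdecegcfeebdb  b
    7  cdfbgdecegcfeebdbc$bbde  e
    8  cegcfeebdbc$bbdecdfbgde  e
    9  cfeebdbc$bbdecdfbgdeceg  g
   10  dbc$bbdecdfbgdecegcfeeb  b
   11  decdfbgdecegcfeebdbc$bb  b
   12  decegcfeebdbc$bbdecdfbg  g
   13  dfbgdecegcfeebdbc$bbdec  c
   14  ebdbc$bbdecdfbgdecegcfe  e
   15  ecdfbgdecegcfeebdbc$bbd  d
   16  ecegcfeebdbc$bbdecdfbgd  d
   17  eebdbc$bbdecdfbgdecegcf  f
   18  egcfeebdbc$bbdecdfbgdec  c
   19  fbgdecegcfeebdbc$bbdecd  d
   20  feebdbc$bbdecdfbgdecegc  c
   21  gcfeebdbc$bbdecdfbgdece  e
   22  gdecegcfeebdbc$bbdecdfb  b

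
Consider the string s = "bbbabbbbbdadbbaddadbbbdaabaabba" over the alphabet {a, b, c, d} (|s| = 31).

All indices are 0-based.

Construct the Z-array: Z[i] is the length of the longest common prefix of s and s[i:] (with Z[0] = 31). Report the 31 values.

[31, 2, 1, 0, 3, 3, 3, 2, 1, 0, 0, 0, 2, 1, 0, 0, 0, 0, 0, 3, 2, 1, 0, 0, 0, 1, 0, 0, 2, 1, 0]

Z[0]=31
i=1: fresh scan; Z[1]=2 grow→box=[1,3)
i=2: min(r-i=1, Z[1]=2)=1; Z[2]=1
i=3: fresh scan; Z[3]=0
i=4: fresh scan; Z[4]=3 grow→box=[4,7)
i=5: min(r-i=2, Z[1]=2)=2; Z[5]=3 grow→box=[5,8)
i=6: min(r-i=2, Z[1]=2)=2; Z[6]=3 grow→box=[6,9)
i=7: min(r-i=2, Z[1]=2)=2; Z[7]=2
i=8: min(r-i=1, Z[2]=1)=1; Z[8]=1
i=9: fresh scan; Z[9]=0
i=10: fresh scan; Z[10]=0
i=11: fresh scan; Z[11]=0
i=12: fresh scan; Z[12]=2 grow→box=[12,14)
i=13: min(r-i=1, Z[1]=2)=1; Z[13]=1
i=14: fresh scan; Z[14]=0
i=15: fresh scan; Z[15]=0
i=16: fresh scan; Z[16]=0
i=17: fresh scan; Z[17]=0
i=18: fresh scan; Z[18]=0
i=19: fresh scan; Z[19]=3 grow→box=[19,22)
i=20: min(r-i=2, Z[1]=2)=2; Z[20]=2
i=21: min(r-i=1, Z[2]=1)=1; Z[21]=1
i=22: fresh scan; Z[22]=0
i=23: fresh scan; Z[23]=0
i=24: fresh scan; Z[24]=0
i=25: fresh scan; Z[25]=1 grow→box=[25,26)
i=26: fresh scan; Z[26]=0
i=27: fresh scan; Z[27]=0
i=28: fresh scan; Z[28]=2 grow→box=[28,30)
i=29: min(r-i=1, Z[1]=2)=1; Z[29]=1
i=30: fresh scan; Z[30]=0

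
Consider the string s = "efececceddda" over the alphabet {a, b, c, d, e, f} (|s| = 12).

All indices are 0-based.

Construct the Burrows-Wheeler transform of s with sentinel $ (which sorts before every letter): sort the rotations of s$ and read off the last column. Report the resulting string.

adeecddecfc$e

rank  rotation       last
    0  $efececceddda  a
    1  a$efececceddd  d
    2  cceddda$efece  e
    3  cecceddda$efe  e
    4  ceddda$efecec  c
    5  da$efececcedd  d
    6  dda$efececced  d
    7  ddda$efececce  e
    8  ecceddda$efec  c
    9  ececceddda$ef  f
   10  eddda$efececc  c
   11  efececceddda$  $
   12  fececceddda$e  e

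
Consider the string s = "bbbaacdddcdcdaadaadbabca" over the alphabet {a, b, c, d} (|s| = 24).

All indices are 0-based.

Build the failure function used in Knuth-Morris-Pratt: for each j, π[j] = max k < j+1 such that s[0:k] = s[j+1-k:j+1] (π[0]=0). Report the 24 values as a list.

[0, 1, 2, 0, 0, 0, 0, 0, 0, 0, 0, 0, 0, 0, 0, 0, 0, 0, 0, 1, 0, 1, 0, 0]

π[0] = 0
j=1 s[j]='b': π[1]=1 (border 'b')
j=2 s[j]='b': π[2]=2 (border 'bb')
j=3 s[j]='a': k: 2→1→0; π[3]=0 (border '')
j=4 s[j]='a': π[4]=0 (border '')
j=5 s[j]='c': π[5]=0 (border '')
j=6 s[j]='d': π[6]=0 (border '')
j=7 s[j]='d': π[7]=0 (border '')
j=8 s[j]='d': π[8]=0 (border '')
j=9 s[j]='c': π[9]=0 (border '')
j=10 s[j]='d': π[10]=0 (border '')
j=11 s[j]='c': π[11]=0 (border '')
j=12 s[j]='d': π[12]=0 (border '')
j=13 s[j]='a': π[13]=0 (border '')
j=14 s[j]='a': π[14]=0 (border '')
j=15 s[j]='d': π[15]=0 (border '')
j=16 s[j]='a': π[16]=0 (border '')
j=17 s[j]='a': π[17]=0 (border '')
j=18 s[j]='d': π[18]=0 (border '')
j=19 s[j]='b': π[19]=1 (border 'b')
j=20 s[j]='a': k: 1→0; π[20]=0 (border '')
j=21 s[j]='b': π[21]=1 (border 'b')
j=22 s[j]='c': k: 1→0; π[22]=0 (border '')
j=23 s[j]='a': π[23]=0 (border '')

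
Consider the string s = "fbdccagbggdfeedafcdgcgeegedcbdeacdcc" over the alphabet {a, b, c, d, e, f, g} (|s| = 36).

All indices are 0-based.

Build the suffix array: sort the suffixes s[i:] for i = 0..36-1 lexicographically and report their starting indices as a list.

rank→(start, suffix):
  0 → (31, 'acdcc')
  1 → (15, 'afcdgcgeegedcbdeacdcc')
  2 → (5, 'agbggdfeedafcdgcgeegedcbdeacdcc')
  3 → (1, 'bdccagbggdfeedafcdgcgeegedcbdeacdcc')
  4 → (28, 'bdeacdcc')
  5 → (7, 'bggdfeedafcdgcgeegedcbdeacdcc')
  6 → (35, 'c')
  7 → (4, 'cagbggdfeedafcdgcgeegedcbdeacdcc')
  8 → (27, 'cbdeacdcc')
  9 → (34, 'cc')
  10 → (3, 'ccagbggdfeedafcdgcgeegedcbdeacdcc')
  11 → (32, 'cdcc')
  12 → (17, 'cdgcgeegedcbdeacdcc')
  13 → (20, 'cgeegedcbdeacdcc')
  14 → (14, 'dafcdgcgeegedcbdeacdcc')
  15 → (26, 'dcbdeacdcc')
  16 → (33, 'dcc')
  17 → (2, 'dccagbggdfeedafcdgcgeegedcbdeacdcc')
  18 → (29, 'deacdcc')
  19 → (10, 'dfeedafcdgcgeegedcbdeacdcc')
  20 → (18, 'dgcgeegedcbdeacdcc')
  21 → (30, 'eacdcc')
  22 → (13, 'edafcdgcgeegedcbdeacdcc')
  23 → (25, 'edcbdeacdcc')
  24 → (12, 'eedafcdgcgeegedcbdeacdcc')
  25 → (22, 'eegedcbdeacdcc')
  26 → (23, 'egedcbdeacdcc')
  27 → (0, 'fbdccagbggdfeedafcdgcgeegedcbdeacdcc')
  28 → (16, 'fcdgcgeegedcbdeacdcc')
  29 → (11, 'feedafcdgcgeegedcbdeacdcc')
  30 → (6, 'gbggdfeedafcdgcgeegedcbdeacdcc')
  31 → (19, 'gcgeegedcbdeacdcc')
  32 → (9, 'gdfeedafcdgcgeegedcbdeacdcc')
  33 → (24, 'gedcbdeacdcc')
  34 → (21, 'geegedcbdeacdcc')
  35 → (8, 'ggdfeedafcdgcgeegedcbdeacdcc')

[31, 15, 5, 1, 28, 7, 35, 4, 27, 34, 3, 32, 17, 20, 14, 26, 33, 2, 29, 10, 18, 30, 13, 25, 12, 22, 23, 0, 16, 11, 6, 19, 9, 24, 21, 8]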